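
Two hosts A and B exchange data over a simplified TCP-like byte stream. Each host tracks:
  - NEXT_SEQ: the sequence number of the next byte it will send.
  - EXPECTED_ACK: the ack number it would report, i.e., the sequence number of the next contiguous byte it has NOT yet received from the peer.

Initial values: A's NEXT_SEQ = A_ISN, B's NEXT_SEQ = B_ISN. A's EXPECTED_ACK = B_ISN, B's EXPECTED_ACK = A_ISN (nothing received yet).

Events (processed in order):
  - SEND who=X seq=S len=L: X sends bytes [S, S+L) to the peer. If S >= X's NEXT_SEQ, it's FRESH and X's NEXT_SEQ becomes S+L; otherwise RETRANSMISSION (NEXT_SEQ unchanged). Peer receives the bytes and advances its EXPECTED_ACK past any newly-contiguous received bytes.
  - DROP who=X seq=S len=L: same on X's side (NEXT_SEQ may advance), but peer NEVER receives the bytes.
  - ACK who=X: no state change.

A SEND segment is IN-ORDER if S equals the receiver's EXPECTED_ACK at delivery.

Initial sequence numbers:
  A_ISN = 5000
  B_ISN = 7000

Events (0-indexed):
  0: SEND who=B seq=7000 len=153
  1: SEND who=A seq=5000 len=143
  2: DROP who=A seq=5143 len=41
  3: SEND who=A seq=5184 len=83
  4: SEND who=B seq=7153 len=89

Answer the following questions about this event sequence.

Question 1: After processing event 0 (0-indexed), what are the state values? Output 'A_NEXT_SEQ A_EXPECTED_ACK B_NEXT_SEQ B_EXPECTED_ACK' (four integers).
After event 0: A_seq=5000 A_ack=7153 B_seq=7153 B_ack=5000

5000 7153 7153 5000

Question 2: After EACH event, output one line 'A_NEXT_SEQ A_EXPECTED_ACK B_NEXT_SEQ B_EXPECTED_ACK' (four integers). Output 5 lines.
5000 7153 7153 5000
5143 7153 7153 5143
5184 7153 7153 5143
5267 7153 7153 5143
5267 7242 7242 5143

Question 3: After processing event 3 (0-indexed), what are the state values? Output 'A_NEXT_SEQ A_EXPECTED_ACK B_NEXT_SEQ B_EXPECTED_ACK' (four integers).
After event 0: A_seq=5000 A_ack=7153 B_seq=7153 B_ack=5000
After event 1: A_seq=5143 A_ack=7153 B_seq=7153 B_ack=5143
After event 2: A_seq=5184 A_ack=7153 B_seq=7153 B_ack=5143
After event 3: A_seq=5267 A_ack=7153 B_seq=7153 B_ack=5143

5267 7153 7153 5143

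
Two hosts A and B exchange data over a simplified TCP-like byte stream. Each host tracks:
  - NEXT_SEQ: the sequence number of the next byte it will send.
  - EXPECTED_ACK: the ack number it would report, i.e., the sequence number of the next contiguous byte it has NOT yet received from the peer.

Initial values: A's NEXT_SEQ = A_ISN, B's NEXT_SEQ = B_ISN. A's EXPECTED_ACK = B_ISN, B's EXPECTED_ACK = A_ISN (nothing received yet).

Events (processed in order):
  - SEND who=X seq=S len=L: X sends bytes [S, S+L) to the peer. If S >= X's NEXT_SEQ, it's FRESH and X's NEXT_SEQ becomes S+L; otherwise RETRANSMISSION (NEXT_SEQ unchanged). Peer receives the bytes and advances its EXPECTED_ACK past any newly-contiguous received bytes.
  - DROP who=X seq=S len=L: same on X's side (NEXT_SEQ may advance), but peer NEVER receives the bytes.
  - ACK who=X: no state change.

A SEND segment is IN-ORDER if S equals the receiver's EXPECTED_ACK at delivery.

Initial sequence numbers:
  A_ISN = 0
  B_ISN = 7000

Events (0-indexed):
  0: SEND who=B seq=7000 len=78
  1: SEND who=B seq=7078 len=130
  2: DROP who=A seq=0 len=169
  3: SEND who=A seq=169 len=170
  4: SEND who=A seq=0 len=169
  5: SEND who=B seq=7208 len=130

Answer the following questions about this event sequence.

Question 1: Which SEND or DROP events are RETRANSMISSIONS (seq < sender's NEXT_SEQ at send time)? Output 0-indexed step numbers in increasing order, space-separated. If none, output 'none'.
Answer: 4

Derivation:
Step 0: SEND seq=7000 -> fresh
Step 1: SEND seq=7078 -> fresh
Step 2: DROP seq=0 -> fresh
Step 3: SEND seq=169 -> fresh
Step 4: SEND seq=0 -> retransmit
Step 5: SEND seq=7208 -> fresh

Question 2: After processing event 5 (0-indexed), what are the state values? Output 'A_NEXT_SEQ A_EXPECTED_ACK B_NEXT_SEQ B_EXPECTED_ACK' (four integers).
After event 0: A_seq=0 A_ack=7078 B_seq=7078 B_ack=0
After event 1: A_seq=0 A_ack=7208 B_seq=7208 B_ack=0
After event 2: A_seq=169 A_ack=7208 B_seq=7208 B_ack=0
After event 3: A_seq=339 A_ack=7208 B_seq=7208 B_ack=0
After event 4: A_seq=339 A_ack=7208 B_seq=7208 B_ack=339
After event 5: A_seq=339 A_ack=7338 B_seq=7338 B_ack=339

339 7338 7338 339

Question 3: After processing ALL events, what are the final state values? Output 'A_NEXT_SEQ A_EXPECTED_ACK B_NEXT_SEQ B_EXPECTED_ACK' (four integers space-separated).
After event 0: A_seq=0 A_ack=7078 B_seq=7078 B_ack=0
After event 1: A_seq=0 A_ack=7208 B_seq=7208 B_ack=0
After event 2: A_seq=169 A_ack=7208 B_seq=7208 B_ack=0
After event 3: A_seq=339 A_ack=7208 B_seq=7208 B_ack=0
After event 4: A_seq=339 A_ack=7208 B_seq=7208 B_ack=339
After event 5: A_seq=339 A_ack=7338 B_seq=7338 B_ack=339

Answer: 339 7338 7338 339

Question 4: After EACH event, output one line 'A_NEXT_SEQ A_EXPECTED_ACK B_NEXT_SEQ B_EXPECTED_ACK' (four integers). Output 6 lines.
0 7078 7078 0
0 7208 7208 0
169 7208 7208 0
339 7208 7208 0
339 7208 7208 339
339 7338 7338 339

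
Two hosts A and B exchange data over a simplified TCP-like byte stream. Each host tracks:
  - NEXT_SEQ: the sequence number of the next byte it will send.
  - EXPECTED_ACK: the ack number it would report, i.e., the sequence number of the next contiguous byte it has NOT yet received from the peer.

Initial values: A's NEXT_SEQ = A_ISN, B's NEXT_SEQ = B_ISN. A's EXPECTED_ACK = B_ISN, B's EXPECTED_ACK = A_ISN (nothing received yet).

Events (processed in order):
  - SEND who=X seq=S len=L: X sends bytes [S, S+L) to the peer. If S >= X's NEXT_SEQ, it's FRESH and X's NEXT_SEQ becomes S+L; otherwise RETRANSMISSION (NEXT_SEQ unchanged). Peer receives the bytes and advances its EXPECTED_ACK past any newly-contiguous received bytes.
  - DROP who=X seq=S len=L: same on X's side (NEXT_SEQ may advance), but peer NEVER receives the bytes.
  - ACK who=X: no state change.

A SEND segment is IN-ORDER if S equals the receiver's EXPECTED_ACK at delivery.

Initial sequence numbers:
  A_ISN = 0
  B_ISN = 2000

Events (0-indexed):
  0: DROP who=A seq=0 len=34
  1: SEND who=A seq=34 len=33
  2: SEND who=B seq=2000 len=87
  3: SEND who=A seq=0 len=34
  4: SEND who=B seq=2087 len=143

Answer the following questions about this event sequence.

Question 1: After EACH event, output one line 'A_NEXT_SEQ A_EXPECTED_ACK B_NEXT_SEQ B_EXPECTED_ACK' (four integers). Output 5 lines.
34 2000 2000 0
67 2000 2000 0
67 2087 2087 0
67 2087 2087 67
67 2230 2230 67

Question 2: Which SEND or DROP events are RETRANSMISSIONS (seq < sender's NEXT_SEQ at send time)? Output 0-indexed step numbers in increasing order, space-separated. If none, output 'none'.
Answer: 3

Derivation:
Step 0: DROP seq=0 -> fresh
Step 1: SEND seq=34 -> fresh
Step 2: SEND seq=2000 -> fresh
Step 3: SEND seq=0 -> retransmit
Step 4: SEND seq=2087 -> fresh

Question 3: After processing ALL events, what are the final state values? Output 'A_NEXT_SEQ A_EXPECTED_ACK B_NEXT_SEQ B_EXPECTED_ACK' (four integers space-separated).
After event 0: A_seq=34 A_ack=2000 B_seq=2000 B_ack=0
After event 1: A_seq=67 A_ack=2000 B_seq=2000 B_ack=0
After event 2: A_seq=67 A_ack=2087 B_seq=2087 B_ack=0
After event 3: A_seq=67 A_ack=2087 B_seq=2087 B_ack=67
After event 4: A_seq=67 A_ack=2230 B_seq=2230 B_ack=67

Answer: 67 2230 2230 67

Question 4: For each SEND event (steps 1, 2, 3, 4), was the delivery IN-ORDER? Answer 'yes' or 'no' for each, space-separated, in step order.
Answer: no yes yes yes

Derivation:
Step 1: SEND seq=34 -> out-of-order
Step 2: SEND seq=2000 -> in-order
Step 3: SEND seq=0 -> in-order
Step 4: SEND seq=2087 -> in-order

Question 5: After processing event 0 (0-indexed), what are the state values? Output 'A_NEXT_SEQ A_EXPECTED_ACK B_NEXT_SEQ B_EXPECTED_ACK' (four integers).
After event 0: A_seq=34 A_ack=2000 B_seq=2000 B_ack=0

34 2000 2000 0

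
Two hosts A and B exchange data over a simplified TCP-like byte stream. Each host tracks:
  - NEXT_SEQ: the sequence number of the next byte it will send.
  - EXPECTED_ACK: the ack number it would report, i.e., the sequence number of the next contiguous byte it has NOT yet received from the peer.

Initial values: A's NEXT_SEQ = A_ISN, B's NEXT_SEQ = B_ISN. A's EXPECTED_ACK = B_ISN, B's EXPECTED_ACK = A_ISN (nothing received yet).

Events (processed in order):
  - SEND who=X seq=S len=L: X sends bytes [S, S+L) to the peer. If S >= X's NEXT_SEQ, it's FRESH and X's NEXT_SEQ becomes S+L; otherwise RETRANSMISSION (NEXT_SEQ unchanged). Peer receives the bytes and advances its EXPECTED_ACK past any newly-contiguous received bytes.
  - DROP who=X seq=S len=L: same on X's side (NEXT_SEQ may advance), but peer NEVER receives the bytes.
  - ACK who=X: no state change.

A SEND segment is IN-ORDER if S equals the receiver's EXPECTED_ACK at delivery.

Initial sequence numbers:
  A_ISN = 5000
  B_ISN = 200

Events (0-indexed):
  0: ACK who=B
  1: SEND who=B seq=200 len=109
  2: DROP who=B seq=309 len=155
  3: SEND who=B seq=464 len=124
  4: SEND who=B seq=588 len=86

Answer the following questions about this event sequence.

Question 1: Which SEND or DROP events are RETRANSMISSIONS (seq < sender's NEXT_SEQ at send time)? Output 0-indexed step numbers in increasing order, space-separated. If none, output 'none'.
Answer: none

Derivation:
Step 1: SEND seq=200 -> fresh
Step 2: DROP seq=309 -> fresh
Step 3: SEND seq=464 -> fresh
Step 4: SEND seq=588 -> fresh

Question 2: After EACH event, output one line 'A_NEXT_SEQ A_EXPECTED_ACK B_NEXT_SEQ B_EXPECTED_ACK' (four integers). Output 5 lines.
5000 200 200 5000
5000 309 309 5000
5000 309 464 5000
5000 309 588 5000
5000 309 674 5000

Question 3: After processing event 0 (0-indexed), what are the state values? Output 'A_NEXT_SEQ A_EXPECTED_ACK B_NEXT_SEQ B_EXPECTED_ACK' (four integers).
After event 0: A_seq=5000 A_ack=200 B_seq=200 B_ack=5000

5000 200 200 5000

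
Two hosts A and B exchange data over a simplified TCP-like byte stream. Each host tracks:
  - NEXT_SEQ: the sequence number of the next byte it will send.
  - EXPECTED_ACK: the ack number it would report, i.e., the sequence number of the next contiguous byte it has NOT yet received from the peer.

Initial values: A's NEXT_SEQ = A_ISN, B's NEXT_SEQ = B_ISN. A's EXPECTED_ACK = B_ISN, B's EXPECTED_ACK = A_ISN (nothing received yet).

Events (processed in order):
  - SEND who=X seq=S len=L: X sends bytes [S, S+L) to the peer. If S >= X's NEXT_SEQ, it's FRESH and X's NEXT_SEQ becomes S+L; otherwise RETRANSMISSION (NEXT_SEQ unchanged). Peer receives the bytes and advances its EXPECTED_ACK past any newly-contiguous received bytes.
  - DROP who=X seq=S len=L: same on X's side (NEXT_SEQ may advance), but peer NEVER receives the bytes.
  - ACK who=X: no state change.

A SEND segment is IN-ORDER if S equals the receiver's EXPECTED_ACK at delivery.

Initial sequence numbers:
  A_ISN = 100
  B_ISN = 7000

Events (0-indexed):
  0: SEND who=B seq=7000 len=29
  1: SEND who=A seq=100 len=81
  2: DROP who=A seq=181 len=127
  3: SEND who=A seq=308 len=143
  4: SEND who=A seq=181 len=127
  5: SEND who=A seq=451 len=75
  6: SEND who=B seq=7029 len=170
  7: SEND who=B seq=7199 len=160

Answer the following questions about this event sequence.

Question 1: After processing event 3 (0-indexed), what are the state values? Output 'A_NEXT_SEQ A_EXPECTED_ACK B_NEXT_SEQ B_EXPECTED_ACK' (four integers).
After event 0: A_seq=100 A_ack=7029 B_seq=7029 B_ack=100
After event 1: A_seq=181 A_ack=7029 B_seq=7029 B_ack=181
After event 2: A_seq=308 A_ack=7029 B_seq=7029 B_ack=181
After event 3: A_seq=451 A_ack=7029 B_seq=7029 B_ack=181

451 7029 7029 181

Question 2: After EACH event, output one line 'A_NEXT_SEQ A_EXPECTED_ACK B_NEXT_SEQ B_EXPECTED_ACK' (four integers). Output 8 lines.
100 7029 7029 100
181 7029 7029 181
308 7029 7029 181
451 7029 7029 181
451 7029 7029 451
526 7029 7029 526
526 7199 7199 526
526 7359 7359 526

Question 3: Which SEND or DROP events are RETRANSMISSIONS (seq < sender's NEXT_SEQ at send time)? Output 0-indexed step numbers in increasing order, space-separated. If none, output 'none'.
Step 0: SEND seq=7000 -> fresh
Step 1: SEND seq=100 -> fresh
Step 2: DROP seq=181 -> fresh
Step 3: SEND seq=308 -> fresh
Step 4: SEND seq=181 -> retransmit
Step 5: SEND seq=451 -> fresh
Step 6: SEND seq=7029 -> fresh
Step 7: SEND seq=7199 -> fresh

Answer: 4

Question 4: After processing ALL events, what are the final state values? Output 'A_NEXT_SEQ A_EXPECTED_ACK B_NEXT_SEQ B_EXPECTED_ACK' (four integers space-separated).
After event 0: A_seq=100 A_ack=7029 B_seq=7029 B_ack=100
After event 1: A_seq=181 A_ack=7029 B_seq=7029 B_ack=181
After event 2: A_seq=308 A_ack=7029 B_seq=7029 B_ack=181
After event 3: A_seq=451 A_ack=7029 B_seq=7029 B_ack=181
After event 4: A_seq=451 A_ack=7029 B_seq=7029 B_ack=451
After event 5: A_seq=526 A_ack=7029 B_seq=7029 B_ack=526
After event 6: A_seq=526 A_ack=7199 B_seq=7199 B_ack=526
After event 7: A_seq=526 A_ack=7359 B_seq=7359 B_ack=526

Answer: 526 7359 7359 526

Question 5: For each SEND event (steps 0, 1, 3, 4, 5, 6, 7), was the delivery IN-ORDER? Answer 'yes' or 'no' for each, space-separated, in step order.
Step 0: SEND seq=7000 -> in-order
Step 1: SEND seq=100 -> in-order
Step 3: SEND seq=308 -> out-of-order
Step 4: SEND seq=181 -> in-order
Step 5: SEND seq=451 -> in-order
Step 6: SEND seq=7029 -> in-order
Step 7: SEND seq=7199 -> in-order

Answer: yes yes no yes yes yes yes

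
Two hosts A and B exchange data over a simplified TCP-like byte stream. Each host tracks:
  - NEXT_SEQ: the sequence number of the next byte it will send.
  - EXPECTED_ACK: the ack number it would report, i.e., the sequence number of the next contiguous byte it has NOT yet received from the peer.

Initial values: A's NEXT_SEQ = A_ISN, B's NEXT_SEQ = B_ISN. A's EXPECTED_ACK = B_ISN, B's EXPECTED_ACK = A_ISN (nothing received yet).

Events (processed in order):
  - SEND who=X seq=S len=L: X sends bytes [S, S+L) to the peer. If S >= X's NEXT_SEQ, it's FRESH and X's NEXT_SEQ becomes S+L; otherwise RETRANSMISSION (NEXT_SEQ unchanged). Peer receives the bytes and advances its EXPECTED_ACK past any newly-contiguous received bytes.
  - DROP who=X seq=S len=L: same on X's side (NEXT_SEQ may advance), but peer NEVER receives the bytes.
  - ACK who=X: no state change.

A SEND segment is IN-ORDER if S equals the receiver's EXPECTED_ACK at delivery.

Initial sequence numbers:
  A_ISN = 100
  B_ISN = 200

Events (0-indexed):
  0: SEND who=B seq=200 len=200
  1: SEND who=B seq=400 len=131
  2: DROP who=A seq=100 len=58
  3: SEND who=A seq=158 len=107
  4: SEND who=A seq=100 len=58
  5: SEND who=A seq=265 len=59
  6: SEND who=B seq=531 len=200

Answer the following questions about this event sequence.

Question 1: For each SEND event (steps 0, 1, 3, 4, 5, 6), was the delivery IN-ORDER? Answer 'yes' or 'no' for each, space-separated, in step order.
Answer: yes yes no yes yes yes

Derivation:
Step 0: SEND seq=200 -> in-order
Step 1: SEND seq=400 -> in-order
Step 3: SEND seq=158 -> out-of-order
Step 4: SEND seq=100 -> in-order
Step 5: SEND seq=265 -> in-order
Step 6: SEND seq=531 -> in-order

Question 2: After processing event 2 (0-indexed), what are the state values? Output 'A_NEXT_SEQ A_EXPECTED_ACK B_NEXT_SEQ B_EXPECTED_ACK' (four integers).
After event 0: A_seq=100 A_ack=400 B_seq=400 B_ack=100
After event 1: A_seq=100 A_ack=531 B_seq=531 B_ack=100
After event 2: A_seq=158 A_ack=531 B_seq=531 B_ack=100

158 531 531 100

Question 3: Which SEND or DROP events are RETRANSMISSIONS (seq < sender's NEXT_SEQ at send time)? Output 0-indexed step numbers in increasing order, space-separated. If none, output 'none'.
Answer: 4

Derivation:
Step 0: SEND seq=200 -> fresh
Step 1: SEND seq=400 -> fresh
Step 2: DROP seq=100 -> fresh
Step 3: SEND seq=158 -> fresh
Step 4: SEND seq=100 -> retransmit
Step 5: SEND seq=265 -> fresh
Step 6: SEND seq=531 -> fresh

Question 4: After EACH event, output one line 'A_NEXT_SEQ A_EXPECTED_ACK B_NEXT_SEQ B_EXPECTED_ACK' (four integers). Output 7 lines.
100 400 400 100
100 531 531 100
158 531 531 100
265 531 531 100
265 531 531 265
324 531 531 324
324 731 731 324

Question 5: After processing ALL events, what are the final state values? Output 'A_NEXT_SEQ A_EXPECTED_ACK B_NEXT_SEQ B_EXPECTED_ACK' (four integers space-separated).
After event 0: A_seq=100 A_ack=400 B_seq=400 B_ack=100
After event 1: A_seq=100 A_ack=531 B_seq=531 B_ack=100
After event 2: A_seq=158 A_ack=531 B_seq=531 B_ack=100
After event 3: A_seq=265 A_ack=531 B_seq=531 B_ack=100
After event 4: A_seq=265 A_ack=531 B_seq=531 B_ack=265
After event 5: A_seq=324 A_ack=531 B_seq=531 B_ack=324
After event 6: A_seq=324 A_ack=731 B_seq=731 B_ack=324

Answer: 324 731 731 324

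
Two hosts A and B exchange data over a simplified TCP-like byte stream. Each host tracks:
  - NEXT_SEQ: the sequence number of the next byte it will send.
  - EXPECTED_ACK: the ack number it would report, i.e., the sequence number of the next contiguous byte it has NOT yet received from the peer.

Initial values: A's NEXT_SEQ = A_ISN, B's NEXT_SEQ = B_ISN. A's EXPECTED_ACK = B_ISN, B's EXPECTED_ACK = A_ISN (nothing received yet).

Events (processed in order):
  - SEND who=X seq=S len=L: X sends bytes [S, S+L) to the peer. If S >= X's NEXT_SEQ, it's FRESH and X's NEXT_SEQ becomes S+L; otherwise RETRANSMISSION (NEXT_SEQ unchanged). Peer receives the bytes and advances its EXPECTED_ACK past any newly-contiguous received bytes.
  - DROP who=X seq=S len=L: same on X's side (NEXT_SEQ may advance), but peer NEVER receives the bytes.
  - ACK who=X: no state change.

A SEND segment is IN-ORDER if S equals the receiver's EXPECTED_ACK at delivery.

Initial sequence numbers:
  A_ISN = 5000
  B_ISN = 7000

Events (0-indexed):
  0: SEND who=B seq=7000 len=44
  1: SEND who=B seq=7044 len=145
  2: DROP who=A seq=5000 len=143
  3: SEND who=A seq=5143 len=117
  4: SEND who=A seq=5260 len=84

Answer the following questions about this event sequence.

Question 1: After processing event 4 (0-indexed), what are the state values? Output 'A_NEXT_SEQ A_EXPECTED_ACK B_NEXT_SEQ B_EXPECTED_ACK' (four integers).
After event 0: A_seq=5000 A_ack=7044 B_seq=7044 B_ack=5000
After event 1: A_seq=5000 A_ack=7189 B_seq=7189 B_ack=5000
After event 2: A_seq=5143 A_ack=7189 B_seq=7189 B_ack=5000
After event 3: A_seq=5260 A_ack=7189 B_seq=7189 B_ack=5000
After event 4: A_seq=5344 A_ack=7189 B_seq=7189 B_ack=5000

5344 7189 7189 5000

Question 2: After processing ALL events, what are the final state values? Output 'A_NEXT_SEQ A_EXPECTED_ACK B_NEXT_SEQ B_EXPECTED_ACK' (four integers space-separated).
Answer: 5344 7189 7189 5000

Derivation:
After event 0: A_seq=5000 A_ack=7044 B_seq=7044 B_ack=5000
After event 1: A_seq=5000 A_ack=7189 B_seq=7189 B_ack=5000
After event 2: A_seq=5143 A_ack=7189 B_seq=7189 B_ack=5000
After event 3: A_seq=5260 A_ack=7189 B_seq=7189 B_ack=5000
After event 4: A_seq=5344 A_ack=7189 B_seq=7189 B_ack=5000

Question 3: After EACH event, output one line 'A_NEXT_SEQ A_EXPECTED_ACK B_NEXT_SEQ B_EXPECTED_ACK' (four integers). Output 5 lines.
5000 7044 7044 5000
5000 7189 7189 5000
5143 7189 7189 5000
5260 7189 7189 5000
5344 7189 7189 5000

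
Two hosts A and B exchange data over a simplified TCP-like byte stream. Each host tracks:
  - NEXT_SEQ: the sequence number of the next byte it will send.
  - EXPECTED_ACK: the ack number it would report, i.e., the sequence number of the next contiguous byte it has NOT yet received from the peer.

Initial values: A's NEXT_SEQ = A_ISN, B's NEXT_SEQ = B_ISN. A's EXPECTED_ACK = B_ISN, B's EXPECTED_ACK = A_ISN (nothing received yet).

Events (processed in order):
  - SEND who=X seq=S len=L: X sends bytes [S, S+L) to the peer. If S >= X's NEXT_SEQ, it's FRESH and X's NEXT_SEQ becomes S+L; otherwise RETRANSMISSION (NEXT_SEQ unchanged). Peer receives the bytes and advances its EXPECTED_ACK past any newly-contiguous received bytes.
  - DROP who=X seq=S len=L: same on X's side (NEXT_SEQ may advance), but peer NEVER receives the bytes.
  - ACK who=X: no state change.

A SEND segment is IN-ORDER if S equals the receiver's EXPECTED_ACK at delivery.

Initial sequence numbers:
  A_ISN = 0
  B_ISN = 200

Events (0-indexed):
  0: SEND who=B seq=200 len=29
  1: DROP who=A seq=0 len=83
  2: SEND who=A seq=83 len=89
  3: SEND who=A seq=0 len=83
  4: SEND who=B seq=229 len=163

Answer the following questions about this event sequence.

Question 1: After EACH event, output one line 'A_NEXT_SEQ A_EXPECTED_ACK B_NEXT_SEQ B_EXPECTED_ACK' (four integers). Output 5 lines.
0 229 229 0
83 229 229 0
172 229 229 0
172 229 229 172
172 392 392 172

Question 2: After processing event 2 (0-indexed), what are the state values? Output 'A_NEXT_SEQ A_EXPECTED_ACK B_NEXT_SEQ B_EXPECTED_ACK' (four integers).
After event 0: A_seq=0 A_ack=229 B_seq=229 B_ack=0
After event 1: A_seq=83 A_ack=229 B_seq=229 B_ack=0
After event 2: A_seq=172 A_ack=229 B_seq=229 B_ack=0

172 229 229 0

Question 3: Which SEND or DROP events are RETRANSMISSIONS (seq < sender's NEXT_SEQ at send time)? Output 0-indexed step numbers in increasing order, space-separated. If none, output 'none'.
Answer: 3

Derivation:
Step 0: SEND seq=200 -> fresh
Step 1: DROP seq=0 -> fresh
Step 2: SEND seq=83 -> fresh
Step 3: SEND seq=0 -> retransmit
Step 4: SEND seq=229 -> fresh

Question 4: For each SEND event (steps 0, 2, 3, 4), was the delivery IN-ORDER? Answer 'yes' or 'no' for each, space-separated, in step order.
Step 0: SEND seq=200 -> in-order
Step 2: SEND seq=83 -> out-of-order
Step 3: SEND seq=0 -> in-order
Step 4: SEND seq=229 -> in-order

Answer: yes no yes yes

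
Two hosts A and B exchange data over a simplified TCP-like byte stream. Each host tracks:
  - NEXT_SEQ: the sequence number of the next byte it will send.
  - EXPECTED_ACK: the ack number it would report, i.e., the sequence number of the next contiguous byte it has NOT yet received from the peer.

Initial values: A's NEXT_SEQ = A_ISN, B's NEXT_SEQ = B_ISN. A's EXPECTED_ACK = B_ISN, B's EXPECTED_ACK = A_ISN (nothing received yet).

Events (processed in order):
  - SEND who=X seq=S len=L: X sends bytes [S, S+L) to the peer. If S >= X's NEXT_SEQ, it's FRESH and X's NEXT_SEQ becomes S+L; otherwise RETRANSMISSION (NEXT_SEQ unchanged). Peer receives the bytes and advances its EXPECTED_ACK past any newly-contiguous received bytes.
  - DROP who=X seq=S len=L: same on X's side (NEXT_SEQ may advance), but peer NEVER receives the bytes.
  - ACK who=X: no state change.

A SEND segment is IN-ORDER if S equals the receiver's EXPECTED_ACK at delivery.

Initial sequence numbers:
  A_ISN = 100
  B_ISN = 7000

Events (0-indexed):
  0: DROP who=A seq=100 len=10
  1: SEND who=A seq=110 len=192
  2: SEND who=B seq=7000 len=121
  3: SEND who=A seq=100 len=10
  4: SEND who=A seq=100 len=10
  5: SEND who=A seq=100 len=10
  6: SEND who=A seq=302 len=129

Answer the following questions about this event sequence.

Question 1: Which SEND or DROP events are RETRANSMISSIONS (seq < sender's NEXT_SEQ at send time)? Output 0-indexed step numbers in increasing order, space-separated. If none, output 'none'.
Step 0: DROP seq=100 -> fresh
Step 1: SEND seq=110 -> fresh
Step 2: SEND seq=7000 -> fresh
Step 3: SEND seq=100 -> retransmit
Step 4: SEND seq=100 -> retransmit
Step 5: SEND seq=100 -> retransmit
Step 6: SEND seq=302 -> fresh

Answer: 3 4 5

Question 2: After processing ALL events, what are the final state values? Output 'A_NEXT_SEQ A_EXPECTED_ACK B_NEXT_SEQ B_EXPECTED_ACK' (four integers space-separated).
Answer: 431 7121 7121 431

Derivation:
After event 0: A_seq=110 A_ack=7000 B_seq=7000 B_ack=100
After event 1: A_seq=302 A_ack=7000 B_seq=7000 B_ack=100
After event 2: A_seq=302 A_ack=7121 B_seq=7121 B_ack=100
After event 3: A_seq=302 A_ack=7121 B_seq=7121 B_ack=302
After event 4: A_seq=302 A_ack=7121 B_seq=7121 B_ack=302
After event 5: A_seq=302 A_ack=7121 B_seq=7121 B_ack=302
After event 6: A_seq=431 A_ack=7121 B_seq=7121 B_ack=431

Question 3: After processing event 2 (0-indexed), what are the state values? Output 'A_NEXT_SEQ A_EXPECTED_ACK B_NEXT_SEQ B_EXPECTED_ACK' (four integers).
After event 0: A_seq=110 A_ack=7000 B_seq=7000 B_ack=100
After event 1: A_seq=302 A_ack=7000 B_seq=7000 B_ack=100
After event 2: A_seq=302 A_ack=7121 B_seq=7121 B_ack=100

302 7121 7121 100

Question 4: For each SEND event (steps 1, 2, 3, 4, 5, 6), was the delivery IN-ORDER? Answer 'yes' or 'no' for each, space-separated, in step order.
Answer: no yes yes no no yes

Derivation:
Step 1: SEND seq=110 -> out-of-order
Step 2: SEND seq=7000 -> in-order
Step 3: SEND seq=100 -> in-order
Step 4: SEND seq=100 -> out-of-order
Step 5: SEND seq=100 -> out-of-order
Step 6: SEND seq=302 -> in-order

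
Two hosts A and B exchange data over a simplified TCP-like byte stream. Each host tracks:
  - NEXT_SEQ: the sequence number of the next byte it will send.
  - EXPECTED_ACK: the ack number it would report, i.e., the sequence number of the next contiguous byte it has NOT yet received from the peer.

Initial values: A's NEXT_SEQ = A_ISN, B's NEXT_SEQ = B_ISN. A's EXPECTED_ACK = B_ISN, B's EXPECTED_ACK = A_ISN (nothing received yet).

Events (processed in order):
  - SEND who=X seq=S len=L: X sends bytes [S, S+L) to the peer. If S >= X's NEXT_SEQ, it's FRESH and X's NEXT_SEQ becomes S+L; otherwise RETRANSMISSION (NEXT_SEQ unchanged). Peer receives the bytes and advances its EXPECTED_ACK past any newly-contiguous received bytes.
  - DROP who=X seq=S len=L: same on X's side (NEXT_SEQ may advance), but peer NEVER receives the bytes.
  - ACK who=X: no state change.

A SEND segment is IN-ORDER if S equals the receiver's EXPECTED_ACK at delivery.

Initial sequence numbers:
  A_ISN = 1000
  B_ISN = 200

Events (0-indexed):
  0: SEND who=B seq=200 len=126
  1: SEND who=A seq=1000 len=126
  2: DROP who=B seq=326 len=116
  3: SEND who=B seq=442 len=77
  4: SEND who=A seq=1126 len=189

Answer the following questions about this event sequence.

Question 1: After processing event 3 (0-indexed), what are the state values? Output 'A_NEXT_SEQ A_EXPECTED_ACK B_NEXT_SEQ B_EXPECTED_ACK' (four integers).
After event 0: A_seq=1000 A_ack=326 B_seq=326 B_ack=1000
After event 1: A_seq=1126 A_ack=326 B_seq=326 B_ack=1126
After event 2: A_seq=1126 A_ack=326 B_seq=442 B_ack=1126
After event 3: A_seq=1126 A_ack=326 B_seq=519 B_ack=1126

1126 326 519 1126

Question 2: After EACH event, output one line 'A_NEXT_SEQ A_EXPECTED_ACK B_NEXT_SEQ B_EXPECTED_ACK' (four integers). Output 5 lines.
1000 326 326 1000
1126 326 326 1126
1126 326 442 1126
1126 326 519 1126
1315 326 519 1315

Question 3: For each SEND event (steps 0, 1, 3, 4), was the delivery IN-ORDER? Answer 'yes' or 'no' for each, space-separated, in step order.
Answer: yes yes no yes

Derivation:
Step 0: SEND seq=200 -> in-order
Step 1: SEND seq=1000 -> in-order
Step 3: SEND seq=442 -> out-of-order
Step 4: SEND seq=1126 -> in-order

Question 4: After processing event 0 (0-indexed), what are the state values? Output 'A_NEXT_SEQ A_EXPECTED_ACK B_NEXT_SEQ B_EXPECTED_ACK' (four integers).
After event 0: A_seq=1000 A_ack=326 B_seq=326 B_ack=1000

1000 326 326 1000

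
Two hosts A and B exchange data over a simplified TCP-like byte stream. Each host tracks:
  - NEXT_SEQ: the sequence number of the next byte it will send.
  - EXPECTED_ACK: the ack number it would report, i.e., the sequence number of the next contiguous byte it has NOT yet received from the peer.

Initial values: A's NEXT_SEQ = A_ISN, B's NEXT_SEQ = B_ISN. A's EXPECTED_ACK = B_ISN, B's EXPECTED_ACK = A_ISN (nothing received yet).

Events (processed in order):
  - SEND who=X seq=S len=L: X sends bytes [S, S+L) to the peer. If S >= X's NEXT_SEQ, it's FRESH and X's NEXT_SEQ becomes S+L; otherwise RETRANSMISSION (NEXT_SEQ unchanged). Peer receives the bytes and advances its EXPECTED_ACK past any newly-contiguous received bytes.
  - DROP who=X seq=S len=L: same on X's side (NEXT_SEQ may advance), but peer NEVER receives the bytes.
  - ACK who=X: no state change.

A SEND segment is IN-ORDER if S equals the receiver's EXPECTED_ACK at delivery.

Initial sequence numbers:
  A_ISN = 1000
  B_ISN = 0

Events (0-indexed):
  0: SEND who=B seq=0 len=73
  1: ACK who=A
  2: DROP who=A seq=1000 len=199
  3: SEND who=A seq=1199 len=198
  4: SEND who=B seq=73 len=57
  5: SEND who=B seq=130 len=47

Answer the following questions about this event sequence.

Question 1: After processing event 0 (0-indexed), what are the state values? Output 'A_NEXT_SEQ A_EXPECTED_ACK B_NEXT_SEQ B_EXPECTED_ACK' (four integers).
After event 0: A_seq=1000 A_ack=73 B_seq=73 B_ack=1000

1000 73 73 1000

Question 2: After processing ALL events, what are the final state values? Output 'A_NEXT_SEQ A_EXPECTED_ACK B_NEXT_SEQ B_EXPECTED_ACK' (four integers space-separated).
Answer: 1397 177 177 1000

Derivation:
After event 0: A_seq=1000 A_ack=73 B_seq=73 B_ack=1000
After event 1: A_seq=1000 A_ack=73 B_seq=73 B_ack=1000
After event 2: A_seq=1199 A_ack=73 B_seq=73 B_ack=1000
After event 3: A_seq=1397 A_ack=73 B_seq=73 B_ack=1000
After event 4: A_seq=1397 A_ack=130 B_seq=130 B_ack=1000
After event 5: A_seq=1397 A_ack=177 B_seq=177 B_ack=1000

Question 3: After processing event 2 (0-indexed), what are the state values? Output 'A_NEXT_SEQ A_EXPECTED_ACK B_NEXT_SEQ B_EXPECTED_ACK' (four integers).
After event 0: A_seq=1000 A_ack=73 B_seq=73 B_ack=1000
After event 1: A_seq=1000 A_ack=73 B_seq=73 B_ack=1000
After event 2: A_seq=1199 A_ack=73 B_seq=73 B_ack=1000

1199 73 73 1000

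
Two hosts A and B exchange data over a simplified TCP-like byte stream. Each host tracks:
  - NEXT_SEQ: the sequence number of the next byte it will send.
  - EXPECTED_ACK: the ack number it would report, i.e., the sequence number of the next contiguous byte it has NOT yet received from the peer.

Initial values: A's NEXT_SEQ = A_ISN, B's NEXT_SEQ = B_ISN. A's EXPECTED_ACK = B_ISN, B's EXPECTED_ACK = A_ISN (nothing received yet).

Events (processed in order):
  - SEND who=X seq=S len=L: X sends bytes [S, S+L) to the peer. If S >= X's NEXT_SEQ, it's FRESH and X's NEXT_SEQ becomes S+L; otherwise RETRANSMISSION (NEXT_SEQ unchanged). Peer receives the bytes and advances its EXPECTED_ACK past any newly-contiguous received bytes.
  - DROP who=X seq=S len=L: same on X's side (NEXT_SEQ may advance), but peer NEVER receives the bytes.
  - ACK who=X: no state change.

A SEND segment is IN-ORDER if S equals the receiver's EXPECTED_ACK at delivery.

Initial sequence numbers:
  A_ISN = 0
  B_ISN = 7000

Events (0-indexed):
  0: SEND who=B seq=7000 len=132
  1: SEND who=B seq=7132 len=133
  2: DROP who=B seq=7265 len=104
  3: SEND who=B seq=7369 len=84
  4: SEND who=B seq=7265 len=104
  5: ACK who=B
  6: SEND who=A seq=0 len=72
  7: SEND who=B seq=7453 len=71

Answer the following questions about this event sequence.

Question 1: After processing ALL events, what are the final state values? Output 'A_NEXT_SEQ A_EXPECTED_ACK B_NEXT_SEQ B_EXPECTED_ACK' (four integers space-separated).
Answer: 72 7524 7524 72

Derivation:
After event 0: A_seq=0 A_ack=7132 B_seq=7132 B_ack=0
After event 1: A_seq=0 A_ack=7265 B_seq=7265 B_ack=0
After event 2: A_seq=0 A_ack=7265 B_seq=7369 B_ack=0
After event 3: A_seq=0 A_ack=7265 B_seq=7453 B_ack=0
After event 4: A_seq=0 A_ack=7453 B_seq=7453 B_ack=0
After event 5: A_seq=0 A_ack=7453 B_seq=7453 B_ack=0
After event 6: A_seq=72 A_ack=7453 B_seq=7453 B_ack=72
After event 7: A_seq=72 A_ack=7524 B_seq=7524 B_ack=72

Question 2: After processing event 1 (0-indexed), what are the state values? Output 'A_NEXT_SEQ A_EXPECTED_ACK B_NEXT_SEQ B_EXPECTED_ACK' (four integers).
After event 0: A_seq=0 A_ack=7132 B_seq=7132 B_ack=0
After event 1: A_seq=0 A_ack=7265 B_seq=7265 B_ack=0

0 7265 7265 0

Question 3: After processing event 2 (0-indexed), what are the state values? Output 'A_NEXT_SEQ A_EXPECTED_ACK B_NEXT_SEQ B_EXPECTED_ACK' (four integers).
After event 0: A_seq=0 A_ack=7132 B_seq=7132 B_ack=0
After event 1: A_seq=0 A_ack=7265 B_seq=7265 B_ack=0
After event 2: A_seq=0 A_ack=7265 B_seq=7369 B_ack=0

0 7265 7369 0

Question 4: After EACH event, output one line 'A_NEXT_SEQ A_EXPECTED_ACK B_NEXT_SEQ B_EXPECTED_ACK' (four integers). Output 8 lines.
0 7132 7132 0
0 7265 7265 0
0 7265 7369 0
0 7265 7453 0
0 7453 7453 0
0 7453 7453 0
72 7453 7453 72
72 7524 7524 72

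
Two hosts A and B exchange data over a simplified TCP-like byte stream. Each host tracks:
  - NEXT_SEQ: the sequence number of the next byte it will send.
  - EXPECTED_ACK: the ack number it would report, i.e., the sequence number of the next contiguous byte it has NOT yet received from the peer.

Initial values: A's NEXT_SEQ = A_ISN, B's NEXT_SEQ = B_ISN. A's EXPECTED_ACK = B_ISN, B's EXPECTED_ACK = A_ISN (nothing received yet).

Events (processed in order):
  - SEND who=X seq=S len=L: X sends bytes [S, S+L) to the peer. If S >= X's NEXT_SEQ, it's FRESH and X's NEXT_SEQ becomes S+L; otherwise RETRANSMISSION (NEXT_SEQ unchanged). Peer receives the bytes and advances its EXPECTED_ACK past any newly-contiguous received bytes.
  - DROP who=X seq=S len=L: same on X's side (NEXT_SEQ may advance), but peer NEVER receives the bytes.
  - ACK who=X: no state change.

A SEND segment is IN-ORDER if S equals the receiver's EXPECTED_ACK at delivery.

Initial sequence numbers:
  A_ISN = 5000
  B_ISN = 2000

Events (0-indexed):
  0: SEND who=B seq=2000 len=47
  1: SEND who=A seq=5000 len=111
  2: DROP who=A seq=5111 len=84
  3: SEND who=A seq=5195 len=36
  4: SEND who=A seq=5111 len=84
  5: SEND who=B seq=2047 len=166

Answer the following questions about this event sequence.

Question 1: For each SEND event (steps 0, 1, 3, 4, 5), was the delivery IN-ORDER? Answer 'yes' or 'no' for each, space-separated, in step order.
Answer: yes yes no yes yes

Derivation:
Step 0: SEND seq=2000 -> in-order
Step 1: SEND seq=5000 -> in-order
Step 3: SEND seq=5195 -> out-of-order
Step 4: SEND seq=5111 -> in-order
Step 5: SEND seq=2047 -> in-order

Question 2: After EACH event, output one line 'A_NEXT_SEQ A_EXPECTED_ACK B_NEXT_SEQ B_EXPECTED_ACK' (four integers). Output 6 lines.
5000 2047 2047 5000
5111 2047 2047 5111
5195 2047 2047 5111
5231 2047 2047 5111
5231 2047 2047 5231
5231 2213 2213 5231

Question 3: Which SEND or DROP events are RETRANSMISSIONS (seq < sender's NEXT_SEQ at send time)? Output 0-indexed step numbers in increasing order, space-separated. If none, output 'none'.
Step 0: SEND seq=2000 -> fresh
Step 1: SEND seq=5000 -> fresh
Step 2: DROP seq=5111 -> fresh
Step 3: SEND seq=5195 -> fresh
Step 4: SEND seq=5111 -> retransmit
Step 5: SEND seq=2047 -> fresh

Answer: 4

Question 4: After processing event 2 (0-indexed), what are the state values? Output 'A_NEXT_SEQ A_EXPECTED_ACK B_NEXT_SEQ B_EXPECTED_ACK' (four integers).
After event 0: A_seq=5000 A_ack=2047 B_seq=2047 B_ack=5000
After event 1: A_seq=5111 A_ack=2047 B_seq=2047 B_ack=5111
After event 2: A_seq=5195 A_ack=2047 B_seq=2047 B_ack=5111

5195 2047 2047 5111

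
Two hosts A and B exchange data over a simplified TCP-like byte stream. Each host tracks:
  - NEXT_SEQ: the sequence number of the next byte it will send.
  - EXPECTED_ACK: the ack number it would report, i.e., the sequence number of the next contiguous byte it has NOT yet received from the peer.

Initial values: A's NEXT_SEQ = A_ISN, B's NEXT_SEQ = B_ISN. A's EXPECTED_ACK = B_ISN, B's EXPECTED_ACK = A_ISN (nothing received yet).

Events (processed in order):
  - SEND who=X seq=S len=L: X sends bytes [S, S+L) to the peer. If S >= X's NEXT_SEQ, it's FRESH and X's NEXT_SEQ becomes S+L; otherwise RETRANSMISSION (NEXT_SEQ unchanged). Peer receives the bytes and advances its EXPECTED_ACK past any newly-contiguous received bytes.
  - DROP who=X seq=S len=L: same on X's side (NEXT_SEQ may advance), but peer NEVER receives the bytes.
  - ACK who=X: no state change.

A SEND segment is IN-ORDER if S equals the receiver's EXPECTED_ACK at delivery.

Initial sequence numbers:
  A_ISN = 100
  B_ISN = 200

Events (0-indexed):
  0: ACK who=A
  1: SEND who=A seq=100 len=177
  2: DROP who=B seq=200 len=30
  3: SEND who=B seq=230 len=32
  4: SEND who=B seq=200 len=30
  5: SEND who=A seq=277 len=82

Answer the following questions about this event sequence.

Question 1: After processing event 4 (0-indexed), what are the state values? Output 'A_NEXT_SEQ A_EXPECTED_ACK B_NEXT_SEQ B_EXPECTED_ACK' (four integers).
After event 0: A_seq=100 A_ack=200 B_seq=200 B_ack=100
After event 1: A_seq=277 A_ack=200 B_seq=200 B_ack=277
After event 2: A_seq=277 A_ack=200 B_seq=230 B_ack=277
After event 3: A_seq=277 A_ack=200 B_seq=262 B_ack=277
After event 4: A_seq=277 A_ack=262 B_seq=262 B_ack=277

277 262 262 277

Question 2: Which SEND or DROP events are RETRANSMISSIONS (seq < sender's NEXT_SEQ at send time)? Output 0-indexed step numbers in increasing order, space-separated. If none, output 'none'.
Step 1: SEND seq=100 -> fresh
Step 2: DROP seq=200 -> fresh
Step 3: SEND seq=230 -> fresh
Step 4: SEND seq=200 -> retransmit
Step 5: SEND seq=277 -> fresh

Answer: 4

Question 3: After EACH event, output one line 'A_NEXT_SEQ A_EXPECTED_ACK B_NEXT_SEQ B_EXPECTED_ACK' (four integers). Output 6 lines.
100 200 200 100
277 200 200 277
277 200 230 277
277 200 262 277
277 262 262 277
359 262 262 359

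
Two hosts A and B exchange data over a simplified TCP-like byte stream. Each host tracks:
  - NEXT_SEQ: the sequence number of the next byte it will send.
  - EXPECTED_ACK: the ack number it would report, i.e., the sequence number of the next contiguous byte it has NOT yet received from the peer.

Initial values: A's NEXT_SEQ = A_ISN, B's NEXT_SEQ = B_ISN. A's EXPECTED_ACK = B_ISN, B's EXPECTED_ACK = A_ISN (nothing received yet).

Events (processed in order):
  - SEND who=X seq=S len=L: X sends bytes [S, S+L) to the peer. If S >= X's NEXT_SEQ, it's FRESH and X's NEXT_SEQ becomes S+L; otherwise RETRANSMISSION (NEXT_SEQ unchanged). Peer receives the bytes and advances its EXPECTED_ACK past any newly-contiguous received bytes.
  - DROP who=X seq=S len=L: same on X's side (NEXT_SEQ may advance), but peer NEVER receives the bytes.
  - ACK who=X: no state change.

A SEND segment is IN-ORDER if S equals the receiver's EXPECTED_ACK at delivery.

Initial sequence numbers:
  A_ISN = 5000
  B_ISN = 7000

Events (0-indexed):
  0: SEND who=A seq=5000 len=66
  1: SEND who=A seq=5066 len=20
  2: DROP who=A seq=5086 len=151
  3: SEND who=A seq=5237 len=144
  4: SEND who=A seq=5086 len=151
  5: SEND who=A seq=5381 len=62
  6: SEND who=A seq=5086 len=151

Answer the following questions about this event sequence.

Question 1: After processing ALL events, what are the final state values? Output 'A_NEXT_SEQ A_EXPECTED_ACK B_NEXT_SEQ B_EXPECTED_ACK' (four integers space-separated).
After event 0: A_seq=5066 A_ack=7000 B_seq=7000 B_ack=5066
After event 1: A_seq=5086 A_ack=7000 B_seq=7000 B_ack=5086
After event 2: A_seq=5237 A_ack=7000 B_seq=7000 B_ack=5086
After event 3: A_seq=5381 A_ack=7000 B_seq=7000 B_ack=5086
After event 4: A_seq=5381 A_ack=7000 B_seq=7000 B_ack=5381
After event 5: A_seq=5443 A_ack=7000 B_seq=7000 B_ack=5443
After event 6: A_seq=5443 A_ack=7000 B_seq=7000 B_ack=5443

Answer: 5443 7000 7000 5443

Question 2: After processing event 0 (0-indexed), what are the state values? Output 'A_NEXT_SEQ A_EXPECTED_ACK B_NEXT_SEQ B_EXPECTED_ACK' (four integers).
After event 0: A_seq=5066 A_ack=7000 B_seq=7000 B_ack=5066

5066 7000 7000 5066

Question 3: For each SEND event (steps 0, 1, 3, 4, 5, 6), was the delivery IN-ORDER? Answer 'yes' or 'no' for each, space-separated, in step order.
Answer: yes yes no yes yes no

Derivation:
Step 0: SEND seq=5000 -> in-order
Step 1: SEND seq=5066 -> in-order
Step 3: SEND seq=5237 -> out-of-order
Step 4: SEND seq=5086 -> in-order
Step 5: SEND seq=5381 -> in-order
Step 6: SEND seq=5086 -> out-of-order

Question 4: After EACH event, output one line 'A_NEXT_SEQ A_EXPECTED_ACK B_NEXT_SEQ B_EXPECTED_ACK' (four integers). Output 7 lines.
5066 7000 7000 5066
5086 7000 7000 5086
5237 7000 7000 5086
5381 7000 7000 5086
5381 7000 7000 5381
5443 7000 7000 5443
5443 7000 7000 5443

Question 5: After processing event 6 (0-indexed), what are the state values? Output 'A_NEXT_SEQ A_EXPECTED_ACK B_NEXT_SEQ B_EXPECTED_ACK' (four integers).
After event 0: A_seq=5066 A_ack=7000 B_seq=7000 B_ack=5066
After event 1: A_seq=5086 A_ack=7000 B_seq=7000 B_ack=5086
After event 2: A_seq=5237 A_ack=7000 B_seq=7000 B_ack=5086
After event 3: A_seq=5381 A_ack=7000 B_seq=7000 B_ack=5086
After event 4: A_seq=5381 A_ack=7000 B_seq=7000 B_ack=5381
After event 5: A_seq=5443 A_ack=7000 B_seq=7000 B_ack=5443
After event 6: A_seq=5443 A_ack=7000 B_seq=7000 B_ack=5443

5443 7000 7000 5443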